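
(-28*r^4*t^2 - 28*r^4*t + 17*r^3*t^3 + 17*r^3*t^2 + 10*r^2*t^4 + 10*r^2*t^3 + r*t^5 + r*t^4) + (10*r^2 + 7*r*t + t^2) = -28*r^4*t^2 - 28*r^4*t + 17*r^3*t^3 + 17*r^3*t^2 + 10*r^2*t^4 + 10*r^2*t^3 + 10*r^2 + r*t^5 + r*t^4 + 7*r*t + t^2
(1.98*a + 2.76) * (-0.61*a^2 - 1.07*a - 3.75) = -1.2078*a^3 - 3.8022*a^2 - 10.3782*a - 10.35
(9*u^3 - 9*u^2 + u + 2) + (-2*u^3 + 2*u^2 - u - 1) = 7*u^3 - 7*u^2 + 1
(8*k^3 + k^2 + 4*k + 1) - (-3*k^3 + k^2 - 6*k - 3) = 11*k^3 + 10*k + 4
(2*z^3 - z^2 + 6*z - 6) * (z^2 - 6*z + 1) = 2*z^5 - 13*z^4 + 14*z^3 - 43*z^2 + 42*z - 6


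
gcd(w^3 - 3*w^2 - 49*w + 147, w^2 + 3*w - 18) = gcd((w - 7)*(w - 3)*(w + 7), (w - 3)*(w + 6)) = w - 3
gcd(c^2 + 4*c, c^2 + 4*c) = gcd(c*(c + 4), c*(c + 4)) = c^2 + 4*c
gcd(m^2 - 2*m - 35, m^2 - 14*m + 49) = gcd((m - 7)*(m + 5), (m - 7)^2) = m - 7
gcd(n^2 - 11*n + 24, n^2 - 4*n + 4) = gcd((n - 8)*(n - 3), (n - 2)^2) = 1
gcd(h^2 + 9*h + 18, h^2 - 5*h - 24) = h + 3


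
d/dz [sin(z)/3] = cos(z)/3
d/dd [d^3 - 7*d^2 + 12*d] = 3*d^2 - 14*d + 12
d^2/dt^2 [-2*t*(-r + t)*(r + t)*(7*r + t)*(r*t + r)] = 4*r*(7*r^3 + 3*r^2*t + r^2 - 42*r*t^2 - 21*r*t - 10*t^3 - 6*t^2)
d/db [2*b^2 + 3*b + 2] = 4*b + 3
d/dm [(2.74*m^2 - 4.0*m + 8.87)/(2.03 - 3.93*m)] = (-10.7682*m^2 + 11.1244*m + 26.7391)/(15.4449*m^2 - 15.9558*m + 4.1209)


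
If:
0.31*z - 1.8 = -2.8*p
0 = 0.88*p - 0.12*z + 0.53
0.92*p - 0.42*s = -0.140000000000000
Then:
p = 0.08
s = 0.52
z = 5.04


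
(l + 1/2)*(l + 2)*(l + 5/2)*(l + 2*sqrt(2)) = l^4 + 2*sqrt(2)*l^3 + 5*l^3 + 29*l^2/4 + 10*sqrt(2)*l^2 + 5*l/2 + 29*sqrt(2)*l/2 + 5*sqrt(2)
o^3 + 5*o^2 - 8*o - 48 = (o - 3)*(o + 4)^2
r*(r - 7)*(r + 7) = r^3 - 49*r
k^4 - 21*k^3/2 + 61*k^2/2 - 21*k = k*(k - 6)*(k - 7/2)*(k - 1)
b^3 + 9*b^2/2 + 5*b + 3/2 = (b + 1/2)*(b + 1)*(b + 3)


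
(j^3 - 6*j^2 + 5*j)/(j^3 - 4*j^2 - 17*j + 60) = j*(j - 1)/(j^2 + j - 12)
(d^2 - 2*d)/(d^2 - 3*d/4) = 4*(d - 2)/(4*d - 3)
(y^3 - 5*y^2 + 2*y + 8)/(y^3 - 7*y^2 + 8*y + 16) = (y - 2)/(y - 4)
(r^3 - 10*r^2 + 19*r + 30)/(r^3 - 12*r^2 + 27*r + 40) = (r - 6)/(r - 8)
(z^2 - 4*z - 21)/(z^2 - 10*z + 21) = (z + 3)/(z - 3)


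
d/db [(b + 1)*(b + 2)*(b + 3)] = 3*b^2 + 12*b + 11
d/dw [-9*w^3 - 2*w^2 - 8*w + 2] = -27*w^2 - 4*w - 8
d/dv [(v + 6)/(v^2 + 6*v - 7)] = (v^2 + 6*v - 2*(v + 3)*(v + 6) - 7)/(v^2 + 6*v - 7)^2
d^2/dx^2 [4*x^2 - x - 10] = 8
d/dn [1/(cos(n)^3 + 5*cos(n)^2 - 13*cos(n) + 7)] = (3*cos(n) + 13)*sin(n)/((cos(n) - 1)^3*(cos(n) + 7)^2)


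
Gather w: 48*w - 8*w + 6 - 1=40*w + 5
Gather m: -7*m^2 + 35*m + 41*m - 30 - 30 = -7*m^2 + 76*m - 60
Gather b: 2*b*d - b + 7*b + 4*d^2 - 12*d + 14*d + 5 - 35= b*(2*d + 6) + 4*d^2 + 2*d - 30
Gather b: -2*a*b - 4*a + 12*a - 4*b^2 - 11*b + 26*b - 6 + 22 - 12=8*a - 4*b^2 + b*(15 - 2*a) + 4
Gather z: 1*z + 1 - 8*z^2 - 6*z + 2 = -8*z^2 - 5*z + 3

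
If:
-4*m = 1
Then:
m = -1/4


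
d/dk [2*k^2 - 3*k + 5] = 4*k - 3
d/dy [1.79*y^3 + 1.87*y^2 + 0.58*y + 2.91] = 5.37*y^2 + 3.74*y + 0.58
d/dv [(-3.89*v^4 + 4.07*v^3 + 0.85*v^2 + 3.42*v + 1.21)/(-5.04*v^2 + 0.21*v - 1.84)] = (39.2112*v^5 - 22.9635*v^4 + 30.3398*v^3 - 5.05110000000001*v^2 + 9.0688*v - 6.5469)/(25.4016*v^4 - 2.1168*v^3 + 18.5913*v^2 - 0.7728*v + 3.3856)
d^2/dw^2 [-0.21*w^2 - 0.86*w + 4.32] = -0.420000000000000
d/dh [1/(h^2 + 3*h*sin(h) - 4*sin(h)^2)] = (-3*h*cos(h) - 2*h - 3*sin(h) + 4*sin(2*h))/((h - sin(h))^2*(h + 4*sin(h))^2)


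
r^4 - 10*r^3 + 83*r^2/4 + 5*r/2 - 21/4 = (r - 7)*(r - 3)*(r - 1/2)*(r + 1/2)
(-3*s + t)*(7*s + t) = -21*s^2 + 4*s*t + t^2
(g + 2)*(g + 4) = g^2 + 6*g + 8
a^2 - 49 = (a - 7)*(a + 7)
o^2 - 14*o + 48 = (o - 8)*(o - 6)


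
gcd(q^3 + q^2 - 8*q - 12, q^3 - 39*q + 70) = 1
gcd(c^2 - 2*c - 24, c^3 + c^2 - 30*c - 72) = c^2 - 2*c - 24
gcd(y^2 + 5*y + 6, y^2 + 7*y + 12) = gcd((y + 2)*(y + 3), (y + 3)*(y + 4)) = y + 3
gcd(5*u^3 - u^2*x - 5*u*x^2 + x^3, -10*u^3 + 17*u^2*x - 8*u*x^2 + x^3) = 5*u^2 - 6*u*x + x^2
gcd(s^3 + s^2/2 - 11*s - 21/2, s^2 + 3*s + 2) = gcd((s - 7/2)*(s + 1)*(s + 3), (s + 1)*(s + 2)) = s + 1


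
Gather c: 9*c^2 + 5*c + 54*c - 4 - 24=9*c^2 + 59*c - 28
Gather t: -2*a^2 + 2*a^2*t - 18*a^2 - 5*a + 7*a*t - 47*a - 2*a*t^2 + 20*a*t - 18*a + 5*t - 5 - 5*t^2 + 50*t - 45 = -20*a^2 - 70*a + t^2*(-2*a - 5) + t*(2*a^2 + 27*a + 55) - 50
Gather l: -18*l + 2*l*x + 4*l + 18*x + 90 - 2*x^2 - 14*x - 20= l*(2*x - 14) - 2*x^2 + 4*x + 70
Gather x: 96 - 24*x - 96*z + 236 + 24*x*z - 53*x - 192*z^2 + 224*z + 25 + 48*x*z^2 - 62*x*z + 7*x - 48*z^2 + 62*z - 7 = x*(48*z^2 - 38*z - 70) - 240*z^2 + 190*z + 350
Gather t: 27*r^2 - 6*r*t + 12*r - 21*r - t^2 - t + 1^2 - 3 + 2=27*r^2 - 9*r - t^2 + t*(-6*r - 1)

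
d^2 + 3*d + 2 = (d + 1)*(d + 2)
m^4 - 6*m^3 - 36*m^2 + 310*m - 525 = (m - 5)^2*(m - 3)*(m + 7)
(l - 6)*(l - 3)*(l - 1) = l^3 - 10*l^2 + 27*l - 18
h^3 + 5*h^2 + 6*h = h*(h + 2)*(h + 3)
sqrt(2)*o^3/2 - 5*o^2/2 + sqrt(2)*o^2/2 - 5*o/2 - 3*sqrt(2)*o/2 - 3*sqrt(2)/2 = (o - 3*sqrt(2))*(o + sqrt(2)/2)*(sqrt(2)*o/2 + sqrt(2)/2)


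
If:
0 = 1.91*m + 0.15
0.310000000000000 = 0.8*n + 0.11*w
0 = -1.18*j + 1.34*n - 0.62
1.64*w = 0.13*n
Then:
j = -0.09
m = -0.08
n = 0.38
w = 0.03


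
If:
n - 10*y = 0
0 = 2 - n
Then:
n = 2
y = 1/5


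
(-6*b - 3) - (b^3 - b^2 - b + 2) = -b^3 + b^2 - 5*b - 5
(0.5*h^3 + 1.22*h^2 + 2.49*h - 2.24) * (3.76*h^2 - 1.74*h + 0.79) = 1.88*h^5 + 3.7172*h^4 + 7.6346*h^3 - 11.7912*h^2 + 5.8647*h - 1.7696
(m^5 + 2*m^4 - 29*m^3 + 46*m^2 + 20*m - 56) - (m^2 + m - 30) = m^5 + 2*m^4 - 29*m^3 + 45*m^2 + 19*m - 26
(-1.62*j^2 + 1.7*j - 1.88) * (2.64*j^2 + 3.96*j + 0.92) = -4.2768*j^4 - 1.9272*j^3 + 0.2784*j^2 - 5.8808*j - 1.7296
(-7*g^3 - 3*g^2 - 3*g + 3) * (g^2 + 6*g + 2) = -7*g^5 - 45*g^4 - 35*g^3 - 21*g^2 + 12*g + 6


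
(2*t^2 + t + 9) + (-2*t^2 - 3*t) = 9 - 2*t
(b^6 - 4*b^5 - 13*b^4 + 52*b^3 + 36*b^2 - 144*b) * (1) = b^6 - 4*b^5 - 13*b^4 + 52*b^3 + 36*b^2 - 144*b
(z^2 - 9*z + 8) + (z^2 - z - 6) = 2*z^2 - 10*z + 2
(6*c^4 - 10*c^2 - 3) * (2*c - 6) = 12*c^5 - 36*c^4 - 20*c^3 + 60*c^2 - 6*c + 18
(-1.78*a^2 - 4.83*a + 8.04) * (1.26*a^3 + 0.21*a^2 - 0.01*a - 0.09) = -2.2428*a^5 - 6.4596*a^4 + 9.1339*a^3 + 1.8969*a^2 + 0.3543*a - 0.7236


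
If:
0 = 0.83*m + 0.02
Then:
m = -0.02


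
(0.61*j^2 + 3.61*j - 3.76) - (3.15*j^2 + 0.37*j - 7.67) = -2.54*j^2 + 3.24*j + 3.91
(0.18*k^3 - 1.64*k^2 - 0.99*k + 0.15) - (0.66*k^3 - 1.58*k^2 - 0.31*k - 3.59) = -0.48*k^3 - 0.0599999999999998*k^2 - 0.68*k + 3.74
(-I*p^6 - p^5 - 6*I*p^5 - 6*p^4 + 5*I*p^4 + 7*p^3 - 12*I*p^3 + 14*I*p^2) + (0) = -I*p^6 - p^5 - 6*I*p^5 - 6*p^4 + 5*I*p^4 + 7*p^3 - 12*I*p^3 + 14*I*p^2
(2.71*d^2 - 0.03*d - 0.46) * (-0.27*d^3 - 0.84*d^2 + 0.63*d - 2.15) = -0.7317*d^5 - 2.2683*d^4 + 1.8567*d^3 - 5.459*d^2 - 0.2253*d + 0.989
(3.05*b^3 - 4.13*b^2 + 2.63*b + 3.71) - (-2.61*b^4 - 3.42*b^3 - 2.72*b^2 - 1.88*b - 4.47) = 2.61*b^4 + 6.47*b^3 - 1.41*b^2 + 4.51*b + 8.18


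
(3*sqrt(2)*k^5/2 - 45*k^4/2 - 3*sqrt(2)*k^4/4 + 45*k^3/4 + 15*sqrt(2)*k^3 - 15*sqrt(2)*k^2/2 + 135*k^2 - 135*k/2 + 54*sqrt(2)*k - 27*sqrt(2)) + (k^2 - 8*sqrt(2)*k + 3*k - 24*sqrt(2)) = 3*sqrt(2)*k^5/2 - 45*k^4/2 - 3*sqrt(2)*k^4/4 + 45*k^3/4 + 15*sqrt(2)*k^3 - 15*sqrt(2)*k^2/2 + 136*k^2 - 129*k/2 + 46*sqrt(2)*k - 51*sqrt(2)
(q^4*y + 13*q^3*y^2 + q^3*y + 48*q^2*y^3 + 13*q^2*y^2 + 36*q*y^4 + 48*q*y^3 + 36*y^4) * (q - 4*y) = q^5*y + 9*q^4*y^2 + q^4*y - 4*q^3*y^3 + 9*q^3*y^2 - 156*q^2*y^4 - 4*q^2*y^3 - 144*q*y^5 - 156*q*y^4 - 144*y^5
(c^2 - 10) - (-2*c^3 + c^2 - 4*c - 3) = 2*c^3 + 4*c - 7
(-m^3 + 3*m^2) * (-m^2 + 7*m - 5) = m^5 - 10*m^4 + 26*m^3 - 15*m^2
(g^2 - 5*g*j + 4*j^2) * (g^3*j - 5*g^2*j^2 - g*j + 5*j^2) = g^5*j - 10*g^4*j^2 + 29*g^3*j^3 - g^3*j - 20*g^2*j^4 + 10*g^2*j^2 - 29*g*j^3 + 20*j^4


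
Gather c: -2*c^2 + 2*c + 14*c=-2*c^2 + 16*c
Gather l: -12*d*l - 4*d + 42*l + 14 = -4*d + l*(42 - 12*d) + 14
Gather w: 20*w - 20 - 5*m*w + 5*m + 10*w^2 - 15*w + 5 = 5*m + 10*w^2 + w*(5 - 5*m) - 15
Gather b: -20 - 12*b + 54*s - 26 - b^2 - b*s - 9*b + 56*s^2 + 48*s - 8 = -b^2 + b*(-s - 21) + 56*s^2 + 102*s - 54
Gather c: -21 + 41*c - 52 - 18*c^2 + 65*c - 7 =-18*c^2 + 106*c - 80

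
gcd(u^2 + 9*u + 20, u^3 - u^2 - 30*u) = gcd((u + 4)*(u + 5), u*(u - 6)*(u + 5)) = u + 5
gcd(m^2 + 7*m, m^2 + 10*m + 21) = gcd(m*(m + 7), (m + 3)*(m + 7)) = m + 7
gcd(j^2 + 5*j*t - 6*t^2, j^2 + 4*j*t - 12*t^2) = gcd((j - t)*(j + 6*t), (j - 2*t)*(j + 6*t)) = j + 6*t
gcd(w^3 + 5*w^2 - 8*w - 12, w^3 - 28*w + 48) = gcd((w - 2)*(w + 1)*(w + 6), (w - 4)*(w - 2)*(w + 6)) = w^2 + 4*w - 12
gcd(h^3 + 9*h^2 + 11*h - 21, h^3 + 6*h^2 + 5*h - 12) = h^2 + 2*h - 3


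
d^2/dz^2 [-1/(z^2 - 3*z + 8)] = 2*(z^2 - 3*z - (2*z - 3)^2 + 8)/(z^2 - 3*z + 8)^3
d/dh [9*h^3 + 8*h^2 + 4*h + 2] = 27*h^2 + 16*h + 4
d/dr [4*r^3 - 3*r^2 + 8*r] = 12*r^2 - 6*r + 8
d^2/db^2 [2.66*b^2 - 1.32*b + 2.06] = 5.32000000000000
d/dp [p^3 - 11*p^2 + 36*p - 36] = 3*p^2 - 22*p + 36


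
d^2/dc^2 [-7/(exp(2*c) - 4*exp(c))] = 28*(-(1 - exp(c))*(exp(c) - 4) - 2*(exp(c) - 2)^2)*exp(-c)/(exp(c) - 4)^3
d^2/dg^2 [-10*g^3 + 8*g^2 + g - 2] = 16 - 60*g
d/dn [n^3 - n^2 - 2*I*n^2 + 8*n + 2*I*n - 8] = 3*n^2 - 2*n - 4*I*n + 8 + 2*I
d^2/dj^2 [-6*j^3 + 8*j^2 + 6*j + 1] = 16 - 36*j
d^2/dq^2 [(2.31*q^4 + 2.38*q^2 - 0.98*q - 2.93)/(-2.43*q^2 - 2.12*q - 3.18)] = (-27.280638*q^6 - 71.401176*q^5 - 169.394148*q^4 - 213.074316*q^3 - 66.160314*q^2 + 45.128016*q - 80.29394)/(14.348907*q^6 + 37.555164*q^5 + 89.096922*q^4 + 107.820656*q^3 + 116.595972*q^2 + 64.314864*q + 32.157432)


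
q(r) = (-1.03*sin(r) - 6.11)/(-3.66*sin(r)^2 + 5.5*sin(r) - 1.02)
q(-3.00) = 3.19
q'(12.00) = 1.92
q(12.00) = 1.11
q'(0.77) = 1.14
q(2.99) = 22.96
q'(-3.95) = -0.22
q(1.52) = -8.68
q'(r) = (7.32*sin(r)*cos(r) - 5.5*cos(r))*(-1.03*sin(r) - 6.11)/(-3.66*sin(r)^2 + 5.5*sin(r) - 1.02)^2 - 1.03*cos(r)/(-3.66*sin(r)^2 + 5.5*sin(r) - 1.02)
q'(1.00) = -2.95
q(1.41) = -8.46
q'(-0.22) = 7.53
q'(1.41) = -2.97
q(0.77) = -6.60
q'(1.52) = -1.03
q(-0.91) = 0.69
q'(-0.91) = 0.71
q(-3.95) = -6.57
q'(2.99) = -369.22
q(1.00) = -6.86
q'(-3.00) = -11.59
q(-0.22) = 2.46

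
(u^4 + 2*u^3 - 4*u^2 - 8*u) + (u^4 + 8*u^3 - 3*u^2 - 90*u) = 2*u^4 + 10*u^3 - 7*u^2 - 98*u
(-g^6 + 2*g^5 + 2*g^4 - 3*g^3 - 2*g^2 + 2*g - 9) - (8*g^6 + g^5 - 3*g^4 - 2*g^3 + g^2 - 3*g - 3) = -9*g^6 + g^5 + 5*g^4 - g^3 - 3*g^2 + 5*g - 6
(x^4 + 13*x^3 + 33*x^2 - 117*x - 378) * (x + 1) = x^5 + 14*x^4 + 46*x^3 - 84*x^2 - 495*x - 378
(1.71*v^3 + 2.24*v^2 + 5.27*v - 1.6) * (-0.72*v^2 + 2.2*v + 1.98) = -1.2312*v^5 + 2.1492*v^4 + 4.5194*v^3 + 17.1812*v^2 + 6.9146*v - 3.168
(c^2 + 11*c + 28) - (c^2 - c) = 12*c + 28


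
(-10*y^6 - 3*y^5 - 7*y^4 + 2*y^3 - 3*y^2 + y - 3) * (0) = 0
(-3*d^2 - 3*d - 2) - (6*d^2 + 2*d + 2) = -9*d^2 - 5*d - 4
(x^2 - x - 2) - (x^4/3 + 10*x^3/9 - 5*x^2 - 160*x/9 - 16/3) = -x^4/3 - 10*x^3/9 + 6*x^2 + 151*x/9 + 10/3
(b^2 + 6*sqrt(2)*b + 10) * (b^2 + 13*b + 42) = b^4 + 6*sqrt(2)*b^3 + 13*b^3 + 52*b^2 + 78*sqrt(2)*b^2 + 130*b + 252*sqrt(2)*b + 420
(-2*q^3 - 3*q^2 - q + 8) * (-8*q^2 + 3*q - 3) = 16*q^5 + 18*q^4 + 5*q^3 - 58*q^2 + 27*q - 24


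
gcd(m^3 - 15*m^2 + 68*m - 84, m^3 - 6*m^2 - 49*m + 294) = m^2 - 13*m + 42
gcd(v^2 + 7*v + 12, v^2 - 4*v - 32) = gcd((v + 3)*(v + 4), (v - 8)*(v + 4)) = v + 4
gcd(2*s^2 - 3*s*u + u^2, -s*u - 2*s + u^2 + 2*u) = s - u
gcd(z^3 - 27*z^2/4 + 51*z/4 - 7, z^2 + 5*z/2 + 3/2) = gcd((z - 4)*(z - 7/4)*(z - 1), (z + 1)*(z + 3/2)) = 1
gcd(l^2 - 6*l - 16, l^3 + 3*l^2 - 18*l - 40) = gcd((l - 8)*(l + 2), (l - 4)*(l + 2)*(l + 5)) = l + 2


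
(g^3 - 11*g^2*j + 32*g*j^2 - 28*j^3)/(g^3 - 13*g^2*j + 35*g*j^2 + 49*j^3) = (g^2 - 4*g*j + 4*j^2)/(g^2 - 6*g*j - 7*j^2)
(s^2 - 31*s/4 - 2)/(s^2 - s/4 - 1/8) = 2*(s - 8)/(2*s - 1)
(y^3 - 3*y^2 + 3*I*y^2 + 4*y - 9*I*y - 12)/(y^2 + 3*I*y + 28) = (y^3 + 3*y^2*(-1 + I) + y*(4 - 9*I) - 12)/(y^2 + 3*I*y + 28)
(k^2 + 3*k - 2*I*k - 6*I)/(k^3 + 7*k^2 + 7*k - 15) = (k - 2*I)/(k^2 + 4*k - 5)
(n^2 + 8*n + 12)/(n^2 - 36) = (n + 2)/(n - 6)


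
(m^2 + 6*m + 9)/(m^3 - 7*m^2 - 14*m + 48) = (m + 3)/(m^2 - 10*m + 16)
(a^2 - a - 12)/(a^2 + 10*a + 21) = (a - 4)/(a + 7)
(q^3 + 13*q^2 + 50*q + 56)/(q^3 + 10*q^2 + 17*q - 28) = (q + 2)/(q - 1)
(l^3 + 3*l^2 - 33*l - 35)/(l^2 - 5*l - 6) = (l^2 + 2*l - 35)/(l - 6)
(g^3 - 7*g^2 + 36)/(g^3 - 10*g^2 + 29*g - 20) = (g^3 - 7*g^2 + 36)/(g^3 - 10*g^2 + 29*g - 20)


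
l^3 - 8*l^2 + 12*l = l*(l - 6)*(l - 2)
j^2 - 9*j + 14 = (j - 7)*(j - 2)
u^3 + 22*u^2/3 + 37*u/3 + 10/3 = (u + 1/3)*(u + 2)*(u + 5)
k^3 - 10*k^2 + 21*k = k*(k - 7)*(k - 3)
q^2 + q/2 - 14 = (q - 7/2)*(q + 4)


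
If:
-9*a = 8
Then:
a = -8/9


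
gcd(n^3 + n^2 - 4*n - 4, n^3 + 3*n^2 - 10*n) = n - 2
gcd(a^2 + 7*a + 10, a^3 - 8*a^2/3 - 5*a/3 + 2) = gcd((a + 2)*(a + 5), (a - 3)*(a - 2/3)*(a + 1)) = 1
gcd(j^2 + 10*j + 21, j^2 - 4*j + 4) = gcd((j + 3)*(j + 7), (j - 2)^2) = 1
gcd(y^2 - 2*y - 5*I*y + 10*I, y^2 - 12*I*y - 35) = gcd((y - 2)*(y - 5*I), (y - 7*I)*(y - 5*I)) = y - 5*I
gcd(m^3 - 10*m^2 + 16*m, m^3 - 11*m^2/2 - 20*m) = m^2 - 8*m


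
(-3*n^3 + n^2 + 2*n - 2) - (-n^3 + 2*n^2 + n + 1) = -2*n^3 - n^2 + n - 3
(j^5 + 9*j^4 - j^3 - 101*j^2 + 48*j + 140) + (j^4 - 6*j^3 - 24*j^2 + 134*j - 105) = j^5 + 10*j^4 - 7*j^3 - 125*j^2 + 182*j + 35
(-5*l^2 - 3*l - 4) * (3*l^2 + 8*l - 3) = -15*l^4 - 49*l^3 - 21*l^2 - 23*l + 12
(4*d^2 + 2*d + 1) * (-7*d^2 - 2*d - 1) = -28*d^4 - 22*d^3 - 15*d^2 - 4*d - 1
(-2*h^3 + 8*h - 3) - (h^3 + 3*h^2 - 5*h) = -3*h^3 - 3*h^2 + 13*h - 3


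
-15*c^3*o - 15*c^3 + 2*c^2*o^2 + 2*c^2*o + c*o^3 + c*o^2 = (-3*c + o)*(5*c + o)*(c*o + c)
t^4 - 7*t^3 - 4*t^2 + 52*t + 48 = (t - 6)*(t - 4)*(t + 1)*(t + 2)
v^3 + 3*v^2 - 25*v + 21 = (v - 3)*(v - 1)*(v + 7)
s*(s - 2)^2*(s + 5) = s^4 + s^3 - 16*s^2 + 20*s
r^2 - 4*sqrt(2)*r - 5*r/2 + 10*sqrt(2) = (r - 5/2)*(r - 4*sqrt(2))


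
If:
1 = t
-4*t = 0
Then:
No Solution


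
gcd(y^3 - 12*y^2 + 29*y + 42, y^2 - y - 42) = y - 7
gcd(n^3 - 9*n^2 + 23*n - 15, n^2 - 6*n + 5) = n^2 - 6*n + 5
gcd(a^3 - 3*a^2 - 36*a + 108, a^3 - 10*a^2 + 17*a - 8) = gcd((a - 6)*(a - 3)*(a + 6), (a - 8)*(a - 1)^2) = 1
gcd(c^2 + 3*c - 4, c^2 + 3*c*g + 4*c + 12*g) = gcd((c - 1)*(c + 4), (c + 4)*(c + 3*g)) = c + 4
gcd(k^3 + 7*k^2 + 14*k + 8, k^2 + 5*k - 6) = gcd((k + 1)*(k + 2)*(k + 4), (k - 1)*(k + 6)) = 1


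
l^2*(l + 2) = l^3 + 2*l^2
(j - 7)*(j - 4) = j^2 - 11*j + 28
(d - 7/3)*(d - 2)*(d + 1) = d^3 - 10*d^2/3 + d/3 + 14/3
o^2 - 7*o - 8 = (o - 8)*(o + 1)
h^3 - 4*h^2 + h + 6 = (h - 3)*(h - 2)*(h + 1)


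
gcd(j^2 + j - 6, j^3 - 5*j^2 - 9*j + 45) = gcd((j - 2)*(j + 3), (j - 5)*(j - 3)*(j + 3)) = j + 3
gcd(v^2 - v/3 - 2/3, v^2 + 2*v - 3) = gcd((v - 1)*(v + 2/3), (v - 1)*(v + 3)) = v - 1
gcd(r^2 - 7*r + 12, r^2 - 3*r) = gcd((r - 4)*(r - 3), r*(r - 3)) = r - 3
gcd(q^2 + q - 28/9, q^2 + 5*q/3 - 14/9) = q + 7/3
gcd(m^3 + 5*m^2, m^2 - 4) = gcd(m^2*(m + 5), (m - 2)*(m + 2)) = 1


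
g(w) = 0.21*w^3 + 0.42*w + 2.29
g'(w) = 0.63*w^2 + 0.42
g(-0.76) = 1.88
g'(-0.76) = 0.78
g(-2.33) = -1.34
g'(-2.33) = 3.84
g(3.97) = 17.10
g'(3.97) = 10.35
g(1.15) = 3.09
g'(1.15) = 1.25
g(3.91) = 16.49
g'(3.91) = 10.05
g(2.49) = 6.58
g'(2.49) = 4.33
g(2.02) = 4.87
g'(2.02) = 2.99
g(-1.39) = 1.14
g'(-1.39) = 1.64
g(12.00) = 370.21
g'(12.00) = 91.14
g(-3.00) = -4.64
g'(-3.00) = 6.09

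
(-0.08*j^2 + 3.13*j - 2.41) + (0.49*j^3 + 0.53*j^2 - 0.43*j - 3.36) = 0.49*j^3 + 0.45*j^2 + 2.7*j - 5.77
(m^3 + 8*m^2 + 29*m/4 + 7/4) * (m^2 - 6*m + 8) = m^5 + 2*m^4 - 131*m^3/4 + 89*m^2/4 + 95*m/2 + 14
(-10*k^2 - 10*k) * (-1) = 10*k^2 + 10*k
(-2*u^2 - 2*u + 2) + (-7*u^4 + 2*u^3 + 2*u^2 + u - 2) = -7*u^4 + 2*u^3 - u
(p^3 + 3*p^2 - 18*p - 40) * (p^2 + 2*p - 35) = p^5 + 5*p^4 - 47*p^3 - 181*p^2 + 550*p + 1400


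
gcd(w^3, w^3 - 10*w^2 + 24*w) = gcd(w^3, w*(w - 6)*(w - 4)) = w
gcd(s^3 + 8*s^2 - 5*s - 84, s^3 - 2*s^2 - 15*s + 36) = s^2 + s - 12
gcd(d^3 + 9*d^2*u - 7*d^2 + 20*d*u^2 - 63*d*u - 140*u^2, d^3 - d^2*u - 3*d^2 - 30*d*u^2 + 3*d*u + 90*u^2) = d + 5*u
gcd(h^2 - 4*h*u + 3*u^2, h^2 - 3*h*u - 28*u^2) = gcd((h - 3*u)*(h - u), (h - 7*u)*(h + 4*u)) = 1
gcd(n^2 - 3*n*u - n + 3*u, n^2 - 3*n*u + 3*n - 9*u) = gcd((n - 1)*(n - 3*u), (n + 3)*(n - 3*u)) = -n + 3*u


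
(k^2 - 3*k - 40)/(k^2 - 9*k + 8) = (k + 5)/(k - 1)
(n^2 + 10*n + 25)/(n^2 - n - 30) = (n + 5)/(n - 6)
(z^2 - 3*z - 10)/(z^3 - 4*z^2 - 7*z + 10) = 1/(z - 1)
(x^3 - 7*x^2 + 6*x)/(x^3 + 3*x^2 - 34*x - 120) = x*(x - 1)/(x^2 + 9*x + 20)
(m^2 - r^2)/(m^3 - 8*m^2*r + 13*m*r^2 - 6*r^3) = (m + r)/(m^2 - 7*m*r + 6*r^2)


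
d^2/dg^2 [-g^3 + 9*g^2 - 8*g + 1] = 18 - 6*g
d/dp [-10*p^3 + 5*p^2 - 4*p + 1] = -30*p^2 + 10*p - 4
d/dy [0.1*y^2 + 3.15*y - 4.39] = 0.2*y + 3.15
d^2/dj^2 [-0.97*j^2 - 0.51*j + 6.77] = -1.94000000000000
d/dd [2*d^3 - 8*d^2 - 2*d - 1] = 6*d^2 - 16*d - 2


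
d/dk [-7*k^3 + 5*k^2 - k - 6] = -21*k^2 + 10*k - 1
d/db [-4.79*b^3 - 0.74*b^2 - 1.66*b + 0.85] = -14.37*b^2 - 1.48*b - 1.66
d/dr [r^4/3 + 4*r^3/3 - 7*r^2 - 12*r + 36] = 4*r^3/3 + 4*r^2 - 14*r - 12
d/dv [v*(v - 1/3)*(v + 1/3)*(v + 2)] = 4*v^3 + 6*v^2 - 2*v/9 - 2/9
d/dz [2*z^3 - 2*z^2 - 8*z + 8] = 6*z^2 - 4*z - 8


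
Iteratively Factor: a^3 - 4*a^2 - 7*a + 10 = (a - 1)*(a^2 - 3*a - 10) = (a - 1)*(a + 2)*(a - 5)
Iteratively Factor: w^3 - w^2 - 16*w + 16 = (w + 4)*(w^2 - 5*w + 4) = (w - 1)*(w + 4)*(w - 4)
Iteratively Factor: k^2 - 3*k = (k - 3)*(k)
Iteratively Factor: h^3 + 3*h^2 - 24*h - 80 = (h - 5)*(h^2 + 8*h + 16) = (h - 5)*(h + 4)*(h + 4)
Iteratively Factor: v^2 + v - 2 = (v - 1)*(v + 2)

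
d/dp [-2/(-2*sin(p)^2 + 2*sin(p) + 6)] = (1 - 2*sin(p))*cos(p)/(sin(p) + cos(p)^2 + 2)^2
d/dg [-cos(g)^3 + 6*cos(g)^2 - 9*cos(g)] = 3*(cos(g)^2 - 4*cos(g) + 3)*sin(g)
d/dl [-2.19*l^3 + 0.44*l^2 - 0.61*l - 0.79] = -6.57*l^2 + 0.88*l - 0.61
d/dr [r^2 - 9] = 2*r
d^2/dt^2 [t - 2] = 0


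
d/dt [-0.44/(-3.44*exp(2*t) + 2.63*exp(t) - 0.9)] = (1.1572 - 3.0272*exp(t))*exp(t)/(3.44*exp(2*t) - 2.63*exp(t) + 0.9)^2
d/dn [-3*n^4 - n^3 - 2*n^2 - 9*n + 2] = -12*n^3 - 3*n^2 - 4*n - 9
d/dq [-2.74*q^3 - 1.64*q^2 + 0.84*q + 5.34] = -8.22*q^2 - 3.28*q + 0.84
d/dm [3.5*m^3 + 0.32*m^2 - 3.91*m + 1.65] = 10.5*m^2 + 0.64*m - 3.91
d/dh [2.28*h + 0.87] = 2.28000000000000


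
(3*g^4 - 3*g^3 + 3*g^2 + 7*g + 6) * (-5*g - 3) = -15*g^5 + 6*g^4 - 6*g^3 - 44*g^2 - 51*g - 18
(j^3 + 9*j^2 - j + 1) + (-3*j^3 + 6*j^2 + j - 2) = -2*j^3 + 15*j^2 - 1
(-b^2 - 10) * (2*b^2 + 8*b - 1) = -2*b^4 - 8*b^3 - 19*b^2 - 80*b + 10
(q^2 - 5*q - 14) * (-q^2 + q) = -q^4 + 6*q^3 + 9*q^2 - 14*q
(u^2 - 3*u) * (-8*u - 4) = -8*u^3 + 20*u^2 + 12*u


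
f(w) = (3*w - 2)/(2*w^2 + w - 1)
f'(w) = (-4*w - 1)*(3*w - 2)/(2*w^2 + w - 1)^2 + 3/(2*w^2 + w - 1) = (6*w^2 + 3*w - (3*w - 2)*(4*w + 1) - 3)/(2*w^2 + w - 1)^2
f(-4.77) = -0.41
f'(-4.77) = -0.11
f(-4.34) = -0.46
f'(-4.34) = -0.14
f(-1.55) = -2.95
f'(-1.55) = -5.47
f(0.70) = 0.15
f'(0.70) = 3.59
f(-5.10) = -0.38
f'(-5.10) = -0.09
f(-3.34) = -0.67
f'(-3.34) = -0.29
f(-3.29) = -0.68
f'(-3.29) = -0.31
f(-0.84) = 10.54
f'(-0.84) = -65.01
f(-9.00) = -0.19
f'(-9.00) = -0.02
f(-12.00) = -0.14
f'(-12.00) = -0.01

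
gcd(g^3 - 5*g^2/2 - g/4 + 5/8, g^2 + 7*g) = 1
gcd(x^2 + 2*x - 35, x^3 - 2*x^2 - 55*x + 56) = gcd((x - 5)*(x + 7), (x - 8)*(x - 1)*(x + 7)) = x + 7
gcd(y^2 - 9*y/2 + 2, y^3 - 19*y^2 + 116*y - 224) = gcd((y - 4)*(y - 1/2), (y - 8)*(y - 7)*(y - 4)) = y - 4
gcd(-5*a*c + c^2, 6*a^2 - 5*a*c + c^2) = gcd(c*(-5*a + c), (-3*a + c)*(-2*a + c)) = 1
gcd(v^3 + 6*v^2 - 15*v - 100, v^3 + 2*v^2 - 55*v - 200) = v^2 + 10*v + 25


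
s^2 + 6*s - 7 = (s - 1)*(s + 7)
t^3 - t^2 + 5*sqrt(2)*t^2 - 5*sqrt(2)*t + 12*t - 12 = (t - 1)*(t + 2*sqrt(2))*(t + 3*sqrt(2))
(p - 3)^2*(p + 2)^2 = p^4 - 2*p^3 - 11*p^2 + 12*p + 36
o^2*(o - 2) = o^3 - 2*o^2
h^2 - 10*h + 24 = (h - 6)*(h - 4)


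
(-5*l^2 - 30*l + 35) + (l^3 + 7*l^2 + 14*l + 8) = l^3 + 2*l^2 - 16*l + 43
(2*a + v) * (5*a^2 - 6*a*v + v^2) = 10*a^3 - 7*a^2*v - 4*a*v^2 + v^3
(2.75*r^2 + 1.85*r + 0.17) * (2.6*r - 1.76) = 7.15*r^3 - 0.0299999999999994*r^2 - 2.814*r - 0.2992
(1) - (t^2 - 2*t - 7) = -t^2 + 2*t + 8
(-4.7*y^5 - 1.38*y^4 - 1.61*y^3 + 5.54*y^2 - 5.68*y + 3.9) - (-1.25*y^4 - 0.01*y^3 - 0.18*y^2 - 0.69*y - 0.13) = -4.7*y^5 - 0.13*y^4 - 1.6*y^3 + 5.72*y^2 - 4.99*y + 4.03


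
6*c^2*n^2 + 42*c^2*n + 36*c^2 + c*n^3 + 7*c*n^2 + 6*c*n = (6*c + n)*(n + 6)*(c*n + c)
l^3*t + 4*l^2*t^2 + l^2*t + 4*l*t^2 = l*(l + 4*t)*(l*t + t)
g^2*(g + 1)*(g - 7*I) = g^4 + g^3 - 7*I*g^3 - 7*I*g^2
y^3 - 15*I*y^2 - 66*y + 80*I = (y - 8*I)*(y - 5*I)*(y - 2*I)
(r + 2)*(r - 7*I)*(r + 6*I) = r^3 + 2*r^2 - I*r^2 + 42*r - 2*I*r + 84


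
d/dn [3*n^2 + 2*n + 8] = 6*n + 2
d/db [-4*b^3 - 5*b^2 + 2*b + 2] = -12*b^2 - 10*b + 2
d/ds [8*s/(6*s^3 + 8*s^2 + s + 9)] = 8*(-12*s^3 - 8*s^2 + 9)/(36*s^6 + 96*s^5 + 76*s^4 + 124*s^3 + 145*s^2 + 18*s + 81)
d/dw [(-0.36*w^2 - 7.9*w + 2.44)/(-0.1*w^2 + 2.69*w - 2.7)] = (-1.7584*w^2 + 2.432*w + 14.7664)/(0.01*w^4 - 0.538*w^3 + 7.7761*w^2 - 14.526*w + 7.29)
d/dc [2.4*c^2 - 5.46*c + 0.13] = 4.8*c - 5.46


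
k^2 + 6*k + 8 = (k + 2)*(k + 4)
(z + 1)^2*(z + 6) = z^3 + 8*z^2 + 13*z + 6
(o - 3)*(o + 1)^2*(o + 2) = o^4 + o^3 - 7*o^2 - 13*o - 6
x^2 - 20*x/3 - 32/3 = (x - 8)*(x + 4/3)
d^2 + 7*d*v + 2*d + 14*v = (d + 2)*(d + 7*v)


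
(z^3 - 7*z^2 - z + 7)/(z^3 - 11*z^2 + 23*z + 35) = (z - 1)/(z - 5)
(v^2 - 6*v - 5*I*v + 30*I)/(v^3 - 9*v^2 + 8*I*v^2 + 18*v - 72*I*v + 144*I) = (v - 5*I)/(v^2 + v*(-3 + 8*I) - 24*I)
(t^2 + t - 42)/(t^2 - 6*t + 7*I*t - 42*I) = (t + 7)/(t + 7*I)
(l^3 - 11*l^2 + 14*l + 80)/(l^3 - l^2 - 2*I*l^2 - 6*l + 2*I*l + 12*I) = (l^2 - 13*l + 40)/(l^2 - l*(3 + 2*I) + 6*I)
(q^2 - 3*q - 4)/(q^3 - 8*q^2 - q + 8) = (q - 4)/(q^2 - 9*q + 8)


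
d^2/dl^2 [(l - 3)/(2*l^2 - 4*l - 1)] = 4*((5 - 3*l)*(-2*l^2 + 4*l + 1) - 8*(l - 3)*(l - 1)^2)/(-2*l^2 + 4*l + 1)^3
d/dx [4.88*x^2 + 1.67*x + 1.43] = 9.76*x + 1.67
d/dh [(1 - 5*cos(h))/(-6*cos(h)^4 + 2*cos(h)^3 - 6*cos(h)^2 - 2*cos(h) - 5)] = (90*cos(h)^4 - 44*cos(h)^3 + 36*cos(h)^2 - 12*cos(h) - 27)*sin(h)/(6*sin(h)^4 + 2*sin(h)^2*cos(h) - 18*sin(h)^2 + 17)^2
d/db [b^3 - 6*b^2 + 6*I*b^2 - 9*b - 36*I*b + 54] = 3*b^2 + 12*b*(-1 + I) - 9 - 36*I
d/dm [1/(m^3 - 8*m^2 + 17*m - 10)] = (-3*m^2 + 16*m - 17)/(m^3 - 8*m^2 + 17*m - 10)^2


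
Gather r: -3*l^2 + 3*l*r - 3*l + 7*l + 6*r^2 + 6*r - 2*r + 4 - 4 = -3*l^2 + 4*l + 6*r^2 + r*(3*l + 4)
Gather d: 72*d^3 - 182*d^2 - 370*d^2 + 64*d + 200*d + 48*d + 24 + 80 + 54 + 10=72*d^3 - 552*d^2 + 312*d + 168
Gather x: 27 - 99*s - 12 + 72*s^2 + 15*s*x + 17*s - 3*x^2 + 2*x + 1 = 72*s^2 - 82*s - 3*x^2 + x*(15*s + 2) + 16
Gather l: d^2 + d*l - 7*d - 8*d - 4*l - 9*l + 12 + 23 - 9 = d^2 - 15*d + l*(d - 13) + 26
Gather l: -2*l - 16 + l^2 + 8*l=l^2 + 6*l - 16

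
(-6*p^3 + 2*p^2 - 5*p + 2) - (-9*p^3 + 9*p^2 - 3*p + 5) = 3*p^3 - 7*p^2 - 2*p - 3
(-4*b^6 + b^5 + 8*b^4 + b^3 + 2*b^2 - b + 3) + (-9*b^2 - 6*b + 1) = -4*b^6 + b^5 + 8*b^4 + b^3 - 7*b^2 - 7*b + 4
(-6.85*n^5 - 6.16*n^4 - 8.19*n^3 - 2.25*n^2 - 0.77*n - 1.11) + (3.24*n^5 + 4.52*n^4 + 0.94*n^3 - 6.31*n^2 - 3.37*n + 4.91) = -3.61*n^5 - 1.64*n^4 - 7.25*n^3 - 8.56*n^2 - 4.14*n + 3.8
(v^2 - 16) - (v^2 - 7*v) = 7*v - 16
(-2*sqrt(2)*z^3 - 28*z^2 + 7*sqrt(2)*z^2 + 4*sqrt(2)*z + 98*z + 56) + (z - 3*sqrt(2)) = -2*sqrt(2)*z^3 - 28*z^2 + 7*sqrt(2)*z^2 + 4*sqrt(2)*z + 99*z - 3*sqrt(2) + 56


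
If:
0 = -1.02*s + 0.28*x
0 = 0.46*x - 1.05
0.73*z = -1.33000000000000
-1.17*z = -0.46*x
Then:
No Solution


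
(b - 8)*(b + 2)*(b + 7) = b^3 + b^2 - 58*b - 112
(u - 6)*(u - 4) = u^2 - 10*u + 24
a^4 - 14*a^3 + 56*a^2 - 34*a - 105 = (a - 7)*(a - 5)*(a - 3)*(a + 1)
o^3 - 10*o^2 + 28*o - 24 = (o - 6)*(o - 2)^2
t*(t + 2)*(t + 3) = t^3 + 5*t^2 + 6*t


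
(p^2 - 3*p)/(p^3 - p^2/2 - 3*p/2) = 2*(3 - p)/(-2*p^2 + p + 3)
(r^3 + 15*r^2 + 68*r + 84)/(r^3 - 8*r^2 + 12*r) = (r^3 + 15*r^2 + 68*r + 84)/(r*(r^2 - 8*r + 12))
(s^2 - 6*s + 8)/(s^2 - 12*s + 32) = (s - 2)/(s - 8)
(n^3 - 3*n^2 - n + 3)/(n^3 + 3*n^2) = (n^3 - 3*n^2 - n + 3)/(n^2*(n + 3))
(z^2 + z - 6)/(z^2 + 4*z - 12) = (z + 3)/(z + 6)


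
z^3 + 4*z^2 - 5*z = z*(z - 1)*(z + 5)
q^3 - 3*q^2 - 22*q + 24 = (q - 6)*(q - 1)*(q + 4)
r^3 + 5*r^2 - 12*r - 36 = (r - 3)*(r + 2)*(r + 6)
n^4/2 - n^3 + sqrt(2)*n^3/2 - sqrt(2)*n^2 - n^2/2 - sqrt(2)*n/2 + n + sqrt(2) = (n/2 + 1/2)*(n - 2)*(n - 1)*(n + sqrt(2))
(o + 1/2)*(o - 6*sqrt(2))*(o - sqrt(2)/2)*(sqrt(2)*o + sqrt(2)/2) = sqrt(2)*o^4 - 13*o^3 + sqrt(2)*o^3 - 13*o^2 + 25*sqrt(2)*o^2/4 - 13*o/4 + 6*sqrt(2)*o + 3*sqrt(2)/2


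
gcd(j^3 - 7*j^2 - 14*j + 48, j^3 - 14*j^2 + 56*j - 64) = j^2 - 10*j + 16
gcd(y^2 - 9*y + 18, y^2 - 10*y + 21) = y - 3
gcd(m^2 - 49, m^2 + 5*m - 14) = m + 7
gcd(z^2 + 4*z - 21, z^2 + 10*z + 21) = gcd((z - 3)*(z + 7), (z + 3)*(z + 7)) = z + 7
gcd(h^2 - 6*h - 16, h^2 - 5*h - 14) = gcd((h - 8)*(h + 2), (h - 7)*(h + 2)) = h + 2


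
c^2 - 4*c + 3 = (c - 3)*(c - 1)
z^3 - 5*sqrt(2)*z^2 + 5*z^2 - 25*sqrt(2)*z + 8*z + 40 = (z + 5)*(z - 4*sqrt(2))*(z - sqrt(2))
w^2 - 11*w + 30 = (w - 6)*(w - 5)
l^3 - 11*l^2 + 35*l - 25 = (l - 5)^2*(l - 1)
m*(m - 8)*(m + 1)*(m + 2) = m^4 - 5*m^3 - 22*m^2 - 16*m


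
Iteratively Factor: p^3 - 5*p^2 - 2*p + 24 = (p - 3)*(p^2 - 2*p - 8) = (p - 3)*(p + 2)*(p - 4)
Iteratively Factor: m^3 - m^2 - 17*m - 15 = (m + 1)*(m^2 - 2*m - 15) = (m + 1)*(m + 3)*(m - 5)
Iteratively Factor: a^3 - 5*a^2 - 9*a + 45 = (a - 3)*(a^2 - 2*a - 15) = (a - 5)*(a - 3)*(a + 3)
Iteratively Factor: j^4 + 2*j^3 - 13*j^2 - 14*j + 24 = (j - 1)*(j^3 + 3*j^2 - 10*j - 24) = (j - 3)*(j - 1)*(j^2 + 6*j + 8) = (j - 3)*(j - 1)*(j + 4)*(j + 2)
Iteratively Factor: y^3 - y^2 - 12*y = (y + 3)*(y^2 - 4*y) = y*(y + 3)*(y - 4)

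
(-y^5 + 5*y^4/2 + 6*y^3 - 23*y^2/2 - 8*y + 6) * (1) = -y^5 + 5*y^4/2 + 6*y^3 - 23*y^2/2 - 8*y + 6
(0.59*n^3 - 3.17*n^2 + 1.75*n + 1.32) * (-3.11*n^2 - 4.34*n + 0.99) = -1.8349*n^5 + 7.2981*n^4 + 8.8994*n^3 - 14.8385*n^2 - 3.9963*n + 1.3068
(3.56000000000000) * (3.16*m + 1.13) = 11.2496*m + 4.0228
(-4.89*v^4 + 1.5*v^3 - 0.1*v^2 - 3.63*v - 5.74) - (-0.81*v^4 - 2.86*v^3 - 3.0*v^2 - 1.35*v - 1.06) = -4.08*v^4 + 4.36*v^3 + 2.9*v^2 - 2.28*v - 4.68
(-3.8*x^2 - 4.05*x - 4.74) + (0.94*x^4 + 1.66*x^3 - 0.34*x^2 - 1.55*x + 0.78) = 0.94*x^4 + 1.66*x^3 - 4.14*x^2 - 5.6*x - 3.96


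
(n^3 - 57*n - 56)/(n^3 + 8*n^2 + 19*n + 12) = (n^2 - n - 56)/(n^2 + 7*n + 12)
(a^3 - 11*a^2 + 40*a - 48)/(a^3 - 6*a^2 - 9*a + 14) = (a^3 - 11*a^2 + 40*a - 48)/(a^3 - 6*a^2 - 9*a + 14)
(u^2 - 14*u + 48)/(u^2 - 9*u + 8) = (u - 6)/(u - 1)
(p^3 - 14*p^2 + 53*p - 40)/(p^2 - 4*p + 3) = (p^2 - 13*p + 40)/(p - 3)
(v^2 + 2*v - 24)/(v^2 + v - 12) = (v^2 + 2*v - 24)/(v^2 + v - 12)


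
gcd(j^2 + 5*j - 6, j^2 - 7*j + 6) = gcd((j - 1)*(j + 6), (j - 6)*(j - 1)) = j - 1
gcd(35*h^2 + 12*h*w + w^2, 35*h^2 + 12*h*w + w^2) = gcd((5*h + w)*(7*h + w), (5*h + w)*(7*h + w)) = 35*h^2 + 12*h*w + w^2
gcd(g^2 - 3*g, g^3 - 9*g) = g^2 - 3*g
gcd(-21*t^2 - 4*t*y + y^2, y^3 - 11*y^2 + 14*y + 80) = 1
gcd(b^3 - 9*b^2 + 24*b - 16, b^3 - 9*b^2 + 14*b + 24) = b - 4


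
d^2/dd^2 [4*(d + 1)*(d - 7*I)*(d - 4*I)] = 24*d + 8 - 88*I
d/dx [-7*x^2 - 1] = -14*x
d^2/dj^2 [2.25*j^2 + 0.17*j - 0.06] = 4.50000000000000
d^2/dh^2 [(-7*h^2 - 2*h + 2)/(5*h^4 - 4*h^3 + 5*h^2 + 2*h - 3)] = 2*(-525*h^8 + 120*h^7 + 883*h^6 - 426*h^5 - 606*h^4 + 12*h^3 + 111*h^2 - 102*h - 37)/(125*h^12 - 300*h^11 + 615*h^10 - 514*h^9 + 150*h^8 + 456*h^7 - 649*h^6 + 282*h^5 + 114*h^4 - 280*h^3 + 99*h^2 + 54*h - 27)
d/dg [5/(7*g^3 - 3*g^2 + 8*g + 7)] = 5*(-21*g^2 + 6*g - 8)/(7*g^3 - 3*g^2 + 8*g + 7)^2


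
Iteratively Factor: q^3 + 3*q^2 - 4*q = (q - 1)*(q^2 + 4*q) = q*(q - 1)*(q + 4)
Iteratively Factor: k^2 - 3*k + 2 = (k - 2)*(k - 1)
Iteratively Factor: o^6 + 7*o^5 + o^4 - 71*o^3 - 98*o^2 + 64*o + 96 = (o - 3)*(o^5 + 10*o^4 + 31*o^3 + 22*o^2 - 32*o - 32) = (o - 3)*(o + 2)*(o^4 + 8*o^3 + 15*o^2 - 8*o - 16) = (o - 3)*(o - 1)*(o + 2)*(o^3 + 9*o^2 + 24*o + 16) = (o - 3)*(o - 1)*(o + 1)*(o + 2)*(o^2 + 8*o + 16) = (o - 3)*(o - 1)*(o + 1)*(o + 2)*(o + 4)*(o + 4)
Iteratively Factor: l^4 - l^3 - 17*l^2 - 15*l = (l)*(l^3 - l^2 - 17*l - 15) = l*(l - 5)*(l^2 + 4*l + 3) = l*(l - 5)*(l + 1)*(l + 3)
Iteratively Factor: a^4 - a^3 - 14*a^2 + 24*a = (a - 2)*(a^3 + a^2 - 12*a) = (a - 2)*(a + 4)*(a^2 - 3*a) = a*(a - 2)*(a + 4)*(a - 3)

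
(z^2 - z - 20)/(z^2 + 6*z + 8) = (z - 5)/(z + 2)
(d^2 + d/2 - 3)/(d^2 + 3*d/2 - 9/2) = (d + 2)/(d + 3)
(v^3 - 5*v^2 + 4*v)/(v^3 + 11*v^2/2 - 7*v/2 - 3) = 2*v*(v - 4)/(2*v^2 + 13*v + 6)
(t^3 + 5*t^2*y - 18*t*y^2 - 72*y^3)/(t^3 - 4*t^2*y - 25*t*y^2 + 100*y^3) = (-t^2 - 9*t*y - 18*y^2)/(-t^2 + 25*y^2)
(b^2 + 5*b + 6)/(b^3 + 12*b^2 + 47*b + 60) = (b + 2)/(b^2 + 9*b + 20)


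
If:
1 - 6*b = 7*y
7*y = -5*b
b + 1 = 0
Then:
No Solution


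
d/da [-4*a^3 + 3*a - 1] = 3 - 12*a^2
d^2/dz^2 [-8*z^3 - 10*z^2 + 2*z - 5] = -48*z - 20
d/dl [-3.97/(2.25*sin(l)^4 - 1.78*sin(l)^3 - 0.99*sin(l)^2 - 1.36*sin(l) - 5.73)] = (35.73*sin(l)^3 - 21.1998*sin(l)^2 - 7.8606*sin(l) - 5.3992)*cos(l)/(-2.25*sin(l)^4 + 1.78*sin(l)^3 + 0.99*sin(l)^2 + 1.36*sin(l) + 5.73)^2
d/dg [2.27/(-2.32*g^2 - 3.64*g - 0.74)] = (10.5328*g + 8.2628)/(2.32*g^2 + 3.64*g + 0.74)^2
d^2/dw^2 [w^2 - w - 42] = 2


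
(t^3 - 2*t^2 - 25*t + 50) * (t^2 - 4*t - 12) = t^5 - 6*t^4 - 29*t^3 + 174*t^2 + 100*t - 600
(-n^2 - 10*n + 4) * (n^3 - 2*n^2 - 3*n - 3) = -n^5 - 8*n^4 + 27*n^3 + 25*n^2 + 18*n - 12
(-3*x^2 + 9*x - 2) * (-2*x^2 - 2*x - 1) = 6*x^4 - 12*x^3 - 11*x^2 - 5*x + 2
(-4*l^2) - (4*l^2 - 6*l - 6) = -8*l^2 + 6*l + 6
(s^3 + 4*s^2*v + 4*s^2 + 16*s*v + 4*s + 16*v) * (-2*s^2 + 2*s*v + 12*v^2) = -2*s^5 - 6*s^4*v - 8*s^4 + 20*s^3*v^2 - 24*s^3*v - 8*s^3 + 48*s^2*v^3 + 80*s^2*v^2 - 24*s^2*v + 192*s*v^3 + 80*s*v^2 + 192*v^3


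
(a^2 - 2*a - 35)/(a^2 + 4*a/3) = 3*(a^2 - 2*a - 35)/(a*(3*a + 4))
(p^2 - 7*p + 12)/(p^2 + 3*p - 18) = (p - 4)/(p + 6)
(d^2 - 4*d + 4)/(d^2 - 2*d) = (d - 2)/d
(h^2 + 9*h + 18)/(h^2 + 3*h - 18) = (h + 3)/(h - 3)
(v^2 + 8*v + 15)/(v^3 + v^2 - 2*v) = (v^2 + 8*v + 15)/(v*(v^2 + v - 2))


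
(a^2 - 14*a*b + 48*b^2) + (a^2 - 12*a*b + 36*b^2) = 2*a^2 - 26*a*b + 84*b^2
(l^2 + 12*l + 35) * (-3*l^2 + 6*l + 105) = -3*l^4 - 30*l^3 + 72*l^2 + 1470*l + 3675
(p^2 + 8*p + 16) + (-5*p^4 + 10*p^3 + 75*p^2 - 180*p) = -5*p^4 + 10*p^3 + 76*p^2 - 172*p + 16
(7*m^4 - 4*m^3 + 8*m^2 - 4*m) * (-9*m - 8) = -63*m^5 - 20*m^4 - 40*m^3 - 28*m^2 + 32*m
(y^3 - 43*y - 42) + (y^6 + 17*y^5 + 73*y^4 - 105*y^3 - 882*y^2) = y^6 + 17*y^5 + 73*y^4 - 104*y^3 - 882*y^2 - 43*y - 42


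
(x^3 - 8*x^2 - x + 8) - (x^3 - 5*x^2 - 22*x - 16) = -3*x^2 + 21*x + 24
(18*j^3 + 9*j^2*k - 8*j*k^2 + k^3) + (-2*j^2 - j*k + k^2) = 18*j^3 + 9*j^2*k - 2*j^2 - 8*j*k^2 - j*k + k^3 + k^2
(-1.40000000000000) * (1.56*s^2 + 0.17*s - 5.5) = -2.184*s^2 - 0.238*s + 7.7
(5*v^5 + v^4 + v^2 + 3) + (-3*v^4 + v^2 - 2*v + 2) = 5*v^5 - 2*v^4 + 2*v^2 - 2*v + 5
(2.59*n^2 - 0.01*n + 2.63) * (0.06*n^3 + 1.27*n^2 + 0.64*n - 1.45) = 0.1554*n^5 + 3.2887*n^4 + 1.8027*n^3 - 0.4218*n^2 + 1.6977*n - 3.8135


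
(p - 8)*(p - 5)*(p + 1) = p^3 - 12*p^2 + 27*p + 40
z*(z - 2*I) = z^2 - 2*I*z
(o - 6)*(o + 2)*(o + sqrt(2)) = o^3 - 4*o^2 + sqrt(2)*o^2 - 12*o - 4*sqrt(2)*o - 12*sqrt(2)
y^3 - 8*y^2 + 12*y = y*(y - 6)*(y - 2)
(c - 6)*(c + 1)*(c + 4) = c^3 - c^2 - 26*c - 24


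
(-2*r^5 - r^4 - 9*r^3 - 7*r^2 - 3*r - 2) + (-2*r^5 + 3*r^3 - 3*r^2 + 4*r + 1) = -4*r^5 - r^4 - 6*r^3 - 10*r^2 + r - 1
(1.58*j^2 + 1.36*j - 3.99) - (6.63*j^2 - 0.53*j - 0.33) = -5.05*j^2 + 1.89*j - 3.66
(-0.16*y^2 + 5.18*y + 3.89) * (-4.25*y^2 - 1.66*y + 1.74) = 0.68*y^4 - 21.7494*y^3 - 25.4097*y^2 + 2.5558*y + 6.7686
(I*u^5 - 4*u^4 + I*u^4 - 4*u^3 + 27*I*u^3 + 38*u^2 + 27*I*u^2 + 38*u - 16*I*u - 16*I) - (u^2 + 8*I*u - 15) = I*u^5 - 4*u^4 + I*u^4 - 4*u^3 + 27*I*u^3 + 37*u^2 + 27*I*u^2 + 38*u - 24*I*u + 15 - 16*I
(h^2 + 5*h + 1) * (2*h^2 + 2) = 2*h^4 + 10*h^3 + 4*h^2 + 10*h + 2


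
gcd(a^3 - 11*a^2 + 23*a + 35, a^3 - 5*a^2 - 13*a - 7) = a^2 - 6*a - 7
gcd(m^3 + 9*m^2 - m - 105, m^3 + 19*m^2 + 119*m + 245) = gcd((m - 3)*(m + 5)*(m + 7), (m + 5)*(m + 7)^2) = m^2 + 12*m + 35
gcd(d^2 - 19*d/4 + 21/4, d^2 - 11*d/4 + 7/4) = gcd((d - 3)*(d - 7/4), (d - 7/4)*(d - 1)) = d - 7/4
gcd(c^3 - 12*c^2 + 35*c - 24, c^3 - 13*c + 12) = c^2 - 4*c + 3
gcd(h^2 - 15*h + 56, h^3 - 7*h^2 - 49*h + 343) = h - 7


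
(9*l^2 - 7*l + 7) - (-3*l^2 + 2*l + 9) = 12*l^2 - 9*l - 2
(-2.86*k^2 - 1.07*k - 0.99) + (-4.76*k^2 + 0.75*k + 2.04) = -7.62*k^2 - 0.32*k + 1.05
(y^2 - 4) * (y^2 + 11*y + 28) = y^4 + 11*y^3 + 24*y^2 - 44*y - 112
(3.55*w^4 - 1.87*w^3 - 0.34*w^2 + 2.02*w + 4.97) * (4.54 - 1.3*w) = -4.615*w^5 + 18.548*w^4 - 8.0478*w^3 - 4.1696*w^2 + 2.7098*w + 22.5638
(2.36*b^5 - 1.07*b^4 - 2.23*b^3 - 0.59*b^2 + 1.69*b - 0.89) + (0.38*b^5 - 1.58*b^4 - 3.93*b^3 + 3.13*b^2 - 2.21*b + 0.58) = 2.74*b^5 - 2.65*b^4 - 6.16*b^3 + 2.54*b^2 - 0.52*b - 0.31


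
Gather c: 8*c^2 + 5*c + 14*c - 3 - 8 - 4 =8*c^2 + 19*c - 15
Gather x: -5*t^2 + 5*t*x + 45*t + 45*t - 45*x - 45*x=-5*t^2 + 90*t + x*(5*t - 90)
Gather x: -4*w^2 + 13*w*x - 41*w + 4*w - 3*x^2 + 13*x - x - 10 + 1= -4*w^2 - 37*w - 3*x^2 + x*(13*w + 12) - 9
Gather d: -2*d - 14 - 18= -2*d - 32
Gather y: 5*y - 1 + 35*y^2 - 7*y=35*y^2 - 2*y - 1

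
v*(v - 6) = v^2 - 6*v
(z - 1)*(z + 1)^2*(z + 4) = z^4 + 5*z^3 + 3*z^2 - 5*z - 4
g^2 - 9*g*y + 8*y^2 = (g - 8*y)*(g - y)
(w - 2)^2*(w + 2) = w^3 - 2*w^2 - 4*w + 8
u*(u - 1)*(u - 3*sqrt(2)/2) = u^3 - 3*sqrt(2)*u^2/2 - u^2 + 3*sqrt(2)*u/2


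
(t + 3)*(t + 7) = t^2 + 10*t + 21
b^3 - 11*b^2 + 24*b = b*(b - 8)*(b - 3)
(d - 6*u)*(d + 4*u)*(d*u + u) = d^3*u - 2*d^2*u^2 + d^2*u - 24*d*u^3 - 2*d*u^2 - 24*u^3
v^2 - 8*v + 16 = (v - 4)^2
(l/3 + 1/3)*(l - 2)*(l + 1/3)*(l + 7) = l^4/3 + 19*l^3/9 - 7*l^2/3 - 17*l/3 - 14/9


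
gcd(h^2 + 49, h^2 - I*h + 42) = h - 7*I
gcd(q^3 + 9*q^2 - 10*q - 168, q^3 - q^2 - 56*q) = q + 7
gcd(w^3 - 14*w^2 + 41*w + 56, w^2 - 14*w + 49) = w - 7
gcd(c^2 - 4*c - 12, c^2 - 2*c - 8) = c + 2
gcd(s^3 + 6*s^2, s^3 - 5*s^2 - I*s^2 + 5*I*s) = s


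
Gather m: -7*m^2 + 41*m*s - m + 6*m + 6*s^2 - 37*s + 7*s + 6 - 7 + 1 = -7*m^2 + m*(41*s + 5) + 6*s^2 - 30*s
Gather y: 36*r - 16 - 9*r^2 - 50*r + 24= -9*r^2 - 14*r + 8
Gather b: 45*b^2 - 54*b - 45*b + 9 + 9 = 45*b^2 - 99*b + 18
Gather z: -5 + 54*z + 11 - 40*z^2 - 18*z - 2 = -40*z^2 + 36*z + 4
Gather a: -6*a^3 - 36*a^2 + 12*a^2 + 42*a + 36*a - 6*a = -6*a^3 - 24*a^2 + 72*a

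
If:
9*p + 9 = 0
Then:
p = -1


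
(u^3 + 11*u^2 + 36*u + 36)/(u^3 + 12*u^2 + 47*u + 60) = (u^2 + 8*u + 12)/(u^2 + 9*u + 20)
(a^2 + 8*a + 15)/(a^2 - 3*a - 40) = (a + 3)/(a - 8)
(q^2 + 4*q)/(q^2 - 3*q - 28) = q/(q - 7)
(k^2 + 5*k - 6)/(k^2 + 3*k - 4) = (k + 6)/(k + 4)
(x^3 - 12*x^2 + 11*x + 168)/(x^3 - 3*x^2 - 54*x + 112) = (x^2 - 4*x - 21)/(x^2 + 5*x - 14)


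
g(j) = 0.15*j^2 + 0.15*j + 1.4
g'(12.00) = 3.75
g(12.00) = 24.80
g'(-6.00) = -1.65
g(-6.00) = 5.90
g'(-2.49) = -0.60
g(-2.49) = 1.96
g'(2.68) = 0.95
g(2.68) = 2.88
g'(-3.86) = -1.01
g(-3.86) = 3.06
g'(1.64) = 0.64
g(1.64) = 2.05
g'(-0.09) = 0.12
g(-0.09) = 1.39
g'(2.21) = 0.81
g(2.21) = 2.46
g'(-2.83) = -0.70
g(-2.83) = 2.18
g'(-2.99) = -0.75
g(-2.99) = 2.29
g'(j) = 0.3*j + 0.15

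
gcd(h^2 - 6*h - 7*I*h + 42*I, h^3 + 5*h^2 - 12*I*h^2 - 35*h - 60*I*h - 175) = h - 7*I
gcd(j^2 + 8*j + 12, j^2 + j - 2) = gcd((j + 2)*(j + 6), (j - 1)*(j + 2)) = j + 2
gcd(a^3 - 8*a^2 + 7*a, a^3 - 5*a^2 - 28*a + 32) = a - 1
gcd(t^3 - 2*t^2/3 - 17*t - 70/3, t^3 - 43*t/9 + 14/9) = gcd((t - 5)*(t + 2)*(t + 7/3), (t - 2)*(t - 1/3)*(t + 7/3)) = t + 7/3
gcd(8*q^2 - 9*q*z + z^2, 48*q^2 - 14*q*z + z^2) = -8*q + z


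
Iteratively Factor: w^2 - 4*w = (w)*(w - 4)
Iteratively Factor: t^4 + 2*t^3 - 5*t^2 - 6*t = (t)*(t^3 + 2*t^2 - 5*t - 6) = t*(t + 3)*(t^2 - t - 2) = t*(t + 1)*(t + 3)*(t - 2)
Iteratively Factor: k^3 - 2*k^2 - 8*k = (k + 2)*(k^2 - 4*k) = k*(k + 2)*(k - 4)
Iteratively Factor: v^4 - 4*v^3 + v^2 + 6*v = (v)*(v^3 - 4*v^2 + v + 6) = v*(v - 2)*(v^2 - 2*v - 3) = v*(v - 2)*(v + 1)*(v - 3)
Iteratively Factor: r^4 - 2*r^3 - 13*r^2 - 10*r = (r + 2)*(r^3 - 4*r^2 - 5*r) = (r - 5)*(r + 2)*(r^2 + r) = (r - 5)*(r + 1)*(r + 2)*(r)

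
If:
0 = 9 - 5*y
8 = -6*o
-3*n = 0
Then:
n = 0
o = -4/3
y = 9/5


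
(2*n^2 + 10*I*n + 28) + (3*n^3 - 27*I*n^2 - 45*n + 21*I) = 3*n^3 + 2*n^2 - 27*I*n^2 - 45*n + 10*I*n + 28 + 21*I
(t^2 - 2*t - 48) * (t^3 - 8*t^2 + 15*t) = t^5 - 10*t^4 - 17*t^3 + 354*t^2 - 720*t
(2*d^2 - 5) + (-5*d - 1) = 2*d^2 - 5*d - 6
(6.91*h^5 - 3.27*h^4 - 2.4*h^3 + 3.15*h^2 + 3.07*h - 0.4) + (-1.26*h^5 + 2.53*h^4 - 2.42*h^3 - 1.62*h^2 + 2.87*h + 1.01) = 5.65*h^5 - 0.74*h^4 - 4.82*h^3 + 1.53*h^2 + 5.94*h + 0.61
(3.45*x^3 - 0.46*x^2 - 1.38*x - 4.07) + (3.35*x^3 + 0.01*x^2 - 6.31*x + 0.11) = 6.8*x^3 - 0.45*x^2 - 7.69*x - 3.96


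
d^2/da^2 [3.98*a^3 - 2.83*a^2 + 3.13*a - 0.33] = 23.88*a - 5.66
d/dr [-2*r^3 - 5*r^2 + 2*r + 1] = -6*r^2 - 10*r + 2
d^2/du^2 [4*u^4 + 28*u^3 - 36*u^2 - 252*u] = 48*u^2 + 168*u - 72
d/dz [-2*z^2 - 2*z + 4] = -4*z - 2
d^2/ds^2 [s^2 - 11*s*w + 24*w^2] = 2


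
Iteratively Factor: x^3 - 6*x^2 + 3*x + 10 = (x - 5)*(x^2 - x - 2) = (x - 5)*(x - 2)*(x + 1)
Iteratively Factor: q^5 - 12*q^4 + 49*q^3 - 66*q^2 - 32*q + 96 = (q - 2)*(q^4 - 10*q^3 + 29*q^2 - 8*q - 48) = (q - 2)*(q + 1)*(q^3 - 11*q^2 + 40*q - 48) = (q - 3)*(q - 2)*(q + 1)*(q^2 - 8*q + 16) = (q - 4)*(q - 3)*(q - 2)*(q + 1)*(q - 4)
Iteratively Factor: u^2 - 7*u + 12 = (u - 3)*(u - 4)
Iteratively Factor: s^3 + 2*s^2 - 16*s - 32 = (s - 4)*(s^2 + 6*s + 8) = (s - 4)*(s + 4)*(s + 2)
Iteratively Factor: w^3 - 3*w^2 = (w)*(w^2 - 3*w) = w^2*(w - 3)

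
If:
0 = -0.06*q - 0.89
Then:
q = -14.83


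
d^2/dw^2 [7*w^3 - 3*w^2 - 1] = 42*w - 6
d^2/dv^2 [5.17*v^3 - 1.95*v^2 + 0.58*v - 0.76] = 31.02*v - 3.9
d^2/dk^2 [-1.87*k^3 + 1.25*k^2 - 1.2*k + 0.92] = 2.5 - 11.22*k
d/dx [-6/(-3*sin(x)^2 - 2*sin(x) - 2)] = -12*(3*sin(x) + 1)*cos(x)/(3*sin(x)^2 + 2*sin(x) + 2)^2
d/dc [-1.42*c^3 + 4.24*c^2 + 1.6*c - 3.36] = -4.26*c^2 + 8.48*c + 1.6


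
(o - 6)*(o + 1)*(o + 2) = o^3 - 3*o^2 - 16*o - 12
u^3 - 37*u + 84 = (u - 4)*(u - 3)*(u + 7)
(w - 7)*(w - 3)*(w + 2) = w^3 - 8*w^2 + w + 42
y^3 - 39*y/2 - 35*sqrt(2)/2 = (y - 7*sqrt(2)/2)*(y + sqrt(2))*(y + 5*sqrt(2)/2)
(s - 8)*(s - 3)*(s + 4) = s^3 - 7*s^2 - 20*s + 96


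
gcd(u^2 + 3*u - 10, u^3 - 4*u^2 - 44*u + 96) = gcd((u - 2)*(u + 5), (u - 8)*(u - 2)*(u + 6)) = u - 2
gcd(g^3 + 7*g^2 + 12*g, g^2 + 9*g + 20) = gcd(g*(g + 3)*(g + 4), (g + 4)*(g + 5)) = g + 4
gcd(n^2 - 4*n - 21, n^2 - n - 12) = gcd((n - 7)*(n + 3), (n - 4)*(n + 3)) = n + 3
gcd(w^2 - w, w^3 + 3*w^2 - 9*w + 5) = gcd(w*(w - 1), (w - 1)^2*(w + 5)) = w - 1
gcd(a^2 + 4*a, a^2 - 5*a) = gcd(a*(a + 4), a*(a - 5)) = a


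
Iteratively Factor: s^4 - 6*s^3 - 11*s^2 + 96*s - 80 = (s + 4)*(s^3 - 10*s^2 + 29*s - 20) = (s - 4)*(s + 4)*(s^2 - 6*s + 5) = (s - 5)*(s - 4)*(s + 4)*(s - 1)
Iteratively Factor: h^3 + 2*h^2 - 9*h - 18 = (h + 2)*(h^2 - 9) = (h - 3)*(h + 2)*(h + 3)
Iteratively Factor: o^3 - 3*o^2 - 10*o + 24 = (o + 3)*(o^2 - 6*o + 8) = (o - 2)*(o + 3)*(o - 4)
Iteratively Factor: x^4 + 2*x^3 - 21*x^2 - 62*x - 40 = (x + 2)*(x^3 - 21*x - 20) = (x - 5)*(x + 2)*(x^2 + 5*x + 4) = (x - 5)*(x + 1)*(x + 2)*(x + 4)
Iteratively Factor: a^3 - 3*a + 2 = (a - 1)*(a^2 + a - 2) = (a - 1)*(a + 2)*(a - 1)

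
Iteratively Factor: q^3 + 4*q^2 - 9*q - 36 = (q + 4)*(q^2 - 9) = (q + 3)*(q + 4)*(q - 3)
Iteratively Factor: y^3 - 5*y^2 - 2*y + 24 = (y - 3)*(y^2 - 2*y - 8) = (y - 3)*(y + 2)*(y - 4)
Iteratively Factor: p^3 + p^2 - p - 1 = (p + 1)*(p^2 - 1) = (p - 1)*(p + 1)*(p + 1)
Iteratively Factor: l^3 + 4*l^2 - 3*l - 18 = (l + 3)*(l^2 + l - 6) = (l + 3)^2*(l - 2)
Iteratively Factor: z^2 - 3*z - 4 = (z + 1)*(z - 4)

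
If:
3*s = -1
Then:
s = -1/3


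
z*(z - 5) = z^2 - 5*z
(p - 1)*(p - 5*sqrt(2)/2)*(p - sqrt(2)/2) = p^3 - 3*sqrt(2)*p^2 - p^2 + 5*p/2 + 3*sqrt(2)*p - 5/2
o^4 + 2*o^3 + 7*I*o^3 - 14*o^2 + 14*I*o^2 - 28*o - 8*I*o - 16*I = (o + 2)*(o + I)*(o + 2*I)*(o + 4*I)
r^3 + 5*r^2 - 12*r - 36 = (r - 3)*(r + 2)*(r + 6)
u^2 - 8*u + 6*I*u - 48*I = (u - 8)*(u + 6*I)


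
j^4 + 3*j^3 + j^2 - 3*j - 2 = (j - 1)*(j + 1)^2*(j + 2)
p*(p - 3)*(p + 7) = p^3 + 4*p^2 - 21*p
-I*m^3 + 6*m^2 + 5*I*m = m*(m + 5*I)*(-I*m + 1)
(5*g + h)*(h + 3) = 5*g*h + 15*g + h^2 + 3*h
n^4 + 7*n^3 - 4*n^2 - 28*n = n*(n - 2)*(n + 2)*(n + 7)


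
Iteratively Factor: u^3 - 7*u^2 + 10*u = (u - 5)*(u^2 - 2*u) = u*(u - 5)*(u - 2)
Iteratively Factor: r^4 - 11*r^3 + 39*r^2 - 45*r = (r - 3)*(r^3 - 8*r^2 + 15*r) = r*(r - 3)*(r^2 - 8*r + 15) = r*(r - 3)^2*(r - 5)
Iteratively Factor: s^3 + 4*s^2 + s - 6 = (s + 3)*(s^2 + s - 2) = (s + 2)*(s + 3)*(s - 1)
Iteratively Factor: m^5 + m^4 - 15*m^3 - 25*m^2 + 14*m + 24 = (m + 1)*(m^4 - 15*m^2 - 10*m + 24) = (m - 1)*(m + 1)*(m^3 + m^2 - 14*m - 24) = (m - 1)*(m + 1)*(m + 2)*(m^2 - m - 12) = (m - 1)*(m + 1)*(m + 2)*(m + 3)*(m - 4)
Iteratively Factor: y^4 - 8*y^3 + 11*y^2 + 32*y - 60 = (y - 5)*(y^3 - 3*y^2 - 4*y + 12) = (y - 5)*(y + 2)*(y^2 - 5*y + 6) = (y - 5)*(y - 2)*(y + 2)*(y - 3)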